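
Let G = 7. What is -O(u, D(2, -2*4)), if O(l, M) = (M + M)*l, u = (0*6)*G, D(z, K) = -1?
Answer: 0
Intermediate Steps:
u = 0 (u = (0*6)*7 = 0*7 = 0)
O(l, M) = 2*M*l (O(l, M) = (2*M)*l = 2*M*l)
-O(u, D(2, -2*4)) = -2*(-1)*0 = -1*0 = 0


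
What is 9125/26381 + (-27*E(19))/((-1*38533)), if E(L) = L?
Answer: 11778938/32791583 ≈ 0.35921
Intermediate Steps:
9125/26381 + (-27*E(19))/((-1*38533)) = 9125/26381 + (-27*19)/((-1*38533)) = 9125*(1/26381) - 513/(-38533) = 9125/26381 - 513*(-1/38533) = 9125/26381 + 513/38533 = 11778938/32791583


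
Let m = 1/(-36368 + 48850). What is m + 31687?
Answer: 395517135/12482 ≈ 31687.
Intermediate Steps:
m = 1/12482 ≈ 8.0115e-5
m + 31687 = 1/12482 + 31687 = 395517135/12482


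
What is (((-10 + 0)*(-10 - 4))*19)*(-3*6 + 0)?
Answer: -47880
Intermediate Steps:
(((-10 + 0)*(-10 - 4))*19)*(-3*6 + 0) = (-10*(-14)*19)*(-18 + 0) = (140*19)*(-18) = 2660*(-18) = -47880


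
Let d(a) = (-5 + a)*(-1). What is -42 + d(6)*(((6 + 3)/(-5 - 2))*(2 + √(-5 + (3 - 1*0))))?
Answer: -276/7 + 9*I*√2/7 ≈ -39.429 + 1.8183*I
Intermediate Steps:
d(a) = 5 - a
-42 + d(6)*(((6 + 3)/(-5 - 2))*(2 + √(-5 + (3 - 1*0)))) = -42 + (5 - 1*6)*(((6 + 3)/(-5 - 2))*(2 + √(-5 + (3 - 1*0)))) = -42 + (5 - 6)*((9/(-7))*(2 + √(-5 + (3 + 0)))) = -42 - 9*(-⅐)*(2 + √(-5 + 3)) = -42 - (-9)*(2 + √(-2))/7 = -42 - (-9)*(2 + I*√2)/7 = -42 - (-18/7 - 9*I*√2/7) = -42 + (18/7 + 9*I*√2/7) = -276/7 + 9*I*√2/7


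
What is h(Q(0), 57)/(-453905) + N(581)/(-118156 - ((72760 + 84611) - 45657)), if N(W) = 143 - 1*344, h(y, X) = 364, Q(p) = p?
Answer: 302489/4173565694 ≈ 7.2477e-5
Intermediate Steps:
N(W) = -201 (N(W) = 143 - 344 = -201)
h(Q(0), 57)/(-453905) + N(581)/(-118156 - ((72760 + 84611) - 45657)) = 364/(-453905) - 201/(-118156 - ((72760 + 84611) - 45657)) = 364*(-1/453905) - 201/(-118156 - (157371 - 45657)) = -364/453905 - 201/(-118156 - 1*111714) = -364/453905 - 201/(-118156 - 111714) = -364/453905 - 201/(-229870) = -364/453905 - 201*(-1/229870) = -364/453905 + 201/229870 = 302489/4173565694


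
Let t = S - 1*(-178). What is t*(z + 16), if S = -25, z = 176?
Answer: 29376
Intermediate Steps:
t = 153 (t = -25 - 1*(-178) = -25 + 178 = 153)
t*(z + 16) = 153*(176 + 16) = 153*192 = 29376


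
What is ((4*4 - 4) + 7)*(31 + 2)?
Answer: 627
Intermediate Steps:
((4*4 - 4) + 7)*(31 + 2) = ((16 - 4) + 7)*33 = (12 + 7)*33 = 19*33 = 627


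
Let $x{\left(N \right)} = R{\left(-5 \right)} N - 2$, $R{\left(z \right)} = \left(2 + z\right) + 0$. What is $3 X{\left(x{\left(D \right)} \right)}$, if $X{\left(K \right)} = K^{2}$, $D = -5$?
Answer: $507$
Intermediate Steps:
$R{\left(z \right)} = 2 + z$
$x{\left(N \right)} = -2 - 3 N$ ($x{\left(N \right)} = \left(2 - 5\right) N - 2 = - 3 N - 2 = -2 - 3 N$)
$3 X{\left(x{\left(D \right)} \right)} = 3 \left(-2 - -15\right)^{2} = 3 \left(-2 + 15\right)^{2} = 3 \cdot 13^{2} = 3 \cdot 169 = 507$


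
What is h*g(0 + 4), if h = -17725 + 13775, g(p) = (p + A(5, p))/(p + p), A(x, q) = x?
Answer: -17775/4 ≈ -4443.8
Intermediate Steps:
g(p) = (5 + p)/(2*p) (g(p) = (p + 5)/(p + p) = (5 + p)/((2*p)) = (5 + p)*(1/(2*p)) = (5 + p)/(2*p))
h = -3950
h*g(0 + 4) = -1975*(5 + (0 + 4))/(0 + 4) = -1975*(5 + 4)/4 = -1975*9/4 = -3950*9/8 = -17775/4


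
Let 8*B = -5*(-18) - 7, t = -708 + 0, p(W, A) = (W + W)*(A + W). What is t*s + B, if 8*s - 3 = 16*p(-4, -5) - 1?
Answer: -816949/8 ≈ -1.0212e+5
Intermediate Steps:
p(W, A) = 2*W*(A + W) (p(W, A) = (2*W)*(A + W) = 2*W*(A + W))
s = 577/4 (s = 3/8 + (16*(2*(-4)*(-5 - 4)) - 1)/8 = 3/8 + (16*(2*(-4)*(-9)) - 1)/8 = 3/8 + (16*72 - 1)/8 = 3/8 + (1152 - 1)/8 = 3/8 + (⅛)*1151 = 3/8 + 1151/8 = 577/4 ≈ 144.25)
t = -708
B = 83/8 (B = (-5*(-18) - 7)/8 = (90 - 7)/8 = (⅛)*83 = 83/8 ≈ 10.375)
t*s + B = -708*577/4 + 83/8 = -102129 + 83/8 = -816949/8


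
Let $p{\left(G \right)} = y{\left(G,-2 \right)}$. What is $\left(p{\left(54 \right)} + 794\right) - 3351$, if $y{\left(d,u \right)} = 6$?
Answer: $-2551$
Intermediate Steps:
$p{\left(G \right)} = 6$
$\left(p{\left(54 \right)} + 794\right) - 3351 = \left(6 + 794\right) - 3351 = 800 - 3351 = -2551$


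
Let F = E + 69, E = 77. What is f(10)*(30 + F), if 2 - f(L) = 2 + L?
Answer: -1760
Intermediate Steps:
f(L) = -L (f(L) = 2 - (2 + L) = 2 + (-2 - L) = -L)
F = 146 (F = 77 + 69 = 146)
f(10)*(30 + F) = (-1*10)*(30 + 146) = -10*176 = -1760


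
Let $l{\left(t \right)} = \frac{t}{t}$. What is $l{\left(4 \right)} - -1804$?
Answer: $1805$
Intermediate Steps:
$l{\left(t \right)} = 1$
$l{\left(4 \right)} - -1804 = 1 - -1804 = 1 + 1804 = 1805$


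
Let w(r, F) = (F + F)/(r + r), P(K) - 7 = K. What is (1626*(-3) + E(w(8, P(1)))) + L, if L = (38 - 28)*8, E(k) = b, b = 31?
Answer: -4767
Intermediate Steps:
P(K) = 7 + K
w(r, F) = F/r (w(r, F) = (2*F)/((2*r)) = (2*F)*(1/(2*r)) = F/r)
E(k) = 31
L = 80 (L = 10*8 = 80)
(1626*(-3) + E(w(8, P(1)))) + L = (1626*(-3) + 31) + 80 = (-4878 + 31) + 80 = -4847 + 80 = -4767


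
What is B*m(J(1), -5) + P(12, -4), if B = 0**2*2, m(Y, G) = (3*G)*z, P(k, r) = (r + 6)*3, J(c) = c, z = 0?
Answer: 6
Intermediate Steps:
P(k, r) = 18 + 3*r (P(k, r) = (6 + r)*3 = 18 + 3*r)
m(Y, G) = 0 (m(Y, G) = (3*G)*0 = 0)
B = 0 (B = 0*2 = 0)
B*m(J(1), -5) + P(12, -4) = 0*0 + (18 + 3*(-4)) = 0 + (18 - 12) = 0 + 6 = 6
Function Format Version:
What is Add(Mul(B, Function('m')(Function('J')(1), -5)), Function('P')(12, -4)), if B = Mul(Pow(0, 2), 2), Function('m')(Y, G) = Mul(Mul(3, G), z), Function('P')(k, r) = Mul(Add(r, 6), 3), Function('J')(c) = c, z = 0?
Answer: 6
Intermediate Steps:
Function('P')(k, r) = Add(18, Mul(3, r)) (Function('P')(k, r) = Mul(Add(6, r), 3) = Add(18, Mul(3, r)))
Function('m')(Y, G) = 0 (Function('m')(Y, G) = Mul(Mul(3, G), 0) = 0)
B = 0 (B = Mul(0, 2) = 0)
Add(Mul(B, Function('m')(Function('J')(1), -5)), Function('P')(12, -4)) = Add(Mul(0, 0), Add(18, Mul(3, -4))) = Add(0, Add(18, -12)) = Add(0, 6) = 6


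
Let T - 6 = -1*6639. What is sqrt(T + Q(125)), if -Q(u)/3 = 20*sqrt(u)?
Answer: sqrt(-6633 - 300*sqrt(5)) ≈ 85.462*I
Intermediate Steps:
Q(u) = -60*sqrt(u)
T = -6633 (T = 6 - 1*6639 = 6 - 6639 = -6633)
sqrt(T + Q(125)) = sqrt(-6633 - 300*sqrt(5))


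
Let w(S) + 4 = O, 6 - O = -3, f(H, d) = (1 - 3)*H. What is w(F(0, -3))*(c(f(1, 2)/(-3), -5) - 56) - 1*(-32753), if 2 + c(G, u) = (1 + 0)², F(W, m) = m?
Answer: 32468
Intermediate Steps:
f(H, d) = -2*H
O = 9 (O = 6 - 1*(-3) = 6 + 3 = 9)
w(S) = 5 (w(S) = -4 + 9 = 5)
c(G, u) = -1 (c(G, u) = -2 + (1 + 0)² = -2 + 1² = -2 + 1 = -1)
w(F(0, -3))*(c(f(1, 2)/(-3), -5) - 56) - 1*(-32753) = 5*(-1 - 56) - 1*(-32753) = 5*(-57) + 32753 = -285 + 32753 = 32468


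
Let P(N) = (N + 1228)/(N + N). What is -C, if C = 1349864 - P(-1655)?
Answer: -4468049413/3310 ≈ -1.3499e+6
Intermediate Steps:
P(N) = (1228 + N)/(2*N) (P(N) = (1228 + N)/((2*N)) = (1228 + N)*(1/(2*N)) = (1228 + N)/(2*N))
C = 4468049413/3310 (C = 1349864 - (1228 - 1655)/(2*(-1655)) = 1349864 - (-1)*(-427)/(2*1655) = 1349864 - 1*427/3310 = 1349864 - 427/3310 = 4468049413/3310 ≈ 1.3499e+6)
-C = -1*4468049413/3310 = -4468049413/3310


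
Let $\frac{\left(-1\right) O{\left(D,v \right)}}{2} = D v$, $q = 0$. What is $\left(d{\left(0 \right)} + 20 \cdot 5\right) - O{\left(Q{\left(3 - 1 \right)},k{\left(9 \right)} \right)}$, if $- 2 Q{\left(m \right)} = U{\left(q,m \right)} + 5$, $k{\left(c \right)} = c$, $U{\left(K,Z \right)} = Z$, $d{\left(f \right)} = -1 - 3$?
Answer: $33$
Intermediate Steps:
$d{\left(f \right)} = -4$
$Q{\left(m \right)} = - \frac{5}{2} - \frac{m}{2}$ ($Q{\left(m \right)} = - \frac{m + 5}{2} = - \frac{5 + m}{2} = - \frac{5}{2} - \frac{m}{2}$)
$O{\left(D,v \right)} = - 2 D v$
$\left(d{\left(0 \right)} + 20 \cdot 5\right) - O{\left(Q{\left(3 - 1 \right)},k{\left(9 \right)} \right)} = \left(-4 + 20 \cdot 5\right) - \left(-2\right) \left(- \frac{5}{2} - \frac{3 - 1}{2}\right) 9 = \left(-4 + 100\right) - \left(-2\right) \left(- \frac{5}{2} - 1\right) 9 = 96 - \left(-2\right) \left(- \frac{5}{2} - 1\right) 9 = 96 - \left(-2\right) \left(- \frac{7}{2}\right) 9 = 96 - 63 = 33$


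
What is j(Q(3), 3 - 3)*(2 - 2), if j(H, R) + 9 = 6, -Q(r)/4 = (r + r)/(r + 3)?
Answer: 0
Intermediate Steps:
Q(r) = -8*r/(3 + r) (Q(r) = -4*(r + r)/(r + 3) = -4*2*r/(3 + r) = -8*r/(3 + r))
j(H, R) = -3 (j(H, R) = -9 + 6 = -3)
j(Q(3), 3 - 3)*(2 - 2) = -3*(2 - 2) = -3*0 = 0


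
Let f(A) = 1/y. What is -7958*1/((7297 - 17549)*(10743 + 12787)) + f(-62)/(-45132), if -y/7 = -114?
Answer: 35796101791/1085995457066520 ≈ 3.2962e-5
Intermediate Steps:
y = 798 (y = -7*(-114) = 798)
f(A) = 1/798
-7958*1/((7297 - 17549)*(10743 + 12787)) + f(-62)/(-45132) = -7958*1/((7297 - 17549)*(10743 + 12787)) + (1/798)/(-45132) = -7958/(23530*(-10252)) + (1/798)*(-1/45132) = -7958/(-241229560) - 1/36015336 = -7958*(-1/241229560) - 1/36015336 = 3979/120614780 - 1/36015336 = 35796101791/1085995457066520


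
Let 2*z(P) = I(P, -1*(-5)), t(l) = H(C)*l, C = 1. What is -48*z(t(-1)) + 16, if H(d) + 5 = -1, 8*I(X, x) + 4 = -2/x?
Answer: 146/5 ≈ 29.200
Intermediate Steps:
I(X, x) = -½ - 1/(4*x) (I(X, x) = -½ + (-2/x)/8 = -½ - 1/(4*x))
H(d) = -6 (H(d) = -5 - 1 = -6)
t(l) = -6*l
z(P) = -11/40 (z(P) = ((-1 - (-2)*(-5))/(4*((-1*(-5)))))/2 = ((¼)*(-1 - 2*5)/5)/2 = ((¼)*(⅕)*(-1 - 10))/2 = ((¼)*(⅕)*(-11))/2 = (½)*(-11/20) = -11/40)
-48*z(t(-1)) + 16 = -48*(-11/40) + 16 = 66/5 + 16 = 146/5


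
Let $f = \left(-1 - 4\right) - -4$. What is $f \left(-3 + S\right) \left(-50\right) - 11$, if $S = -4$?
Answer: $-361$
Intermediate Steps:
$f = -1$ ($f = -5 + 4 = -1$)
$f \left(-3 + S\right) \left(-50\right) - 11 = - (-3 - 4) \left(-50\right) - 11 = \left(-1\right) \left(-7\right) \left(-50\right) - 11 = 7 \left(-50\right) - 11 = -350 - 11 = -361$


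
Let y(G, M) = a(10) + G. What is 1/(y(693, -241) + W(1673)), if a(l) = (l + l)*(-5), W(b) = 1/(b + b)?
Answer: 3346/1984179 ≈ 0.0016863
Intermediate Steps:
W(b) = 1/(2*b)
a(l) = -10*l (a(l) = (2*l)*(-5) = -10*l)
y(G, M) = -100 + G (y(G, M) = -10*10 + G = -100 + G)
1/(y(693, -241) + W(1673)) = 1/((-100 + 693) + (1/2)/1673) = 1/(593 + (1/2)*(1/1673)) = 1/(593 + 1/3346) = 1/(1984179/3346) = 3346/1984179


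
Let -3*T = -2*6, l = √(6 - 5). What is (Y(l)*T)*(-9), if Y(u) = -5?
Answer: 180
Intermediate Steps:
l = 1 (l = √1 = 1)
T = 4 (T = -(-2)*6/3 = -⅓*(-12) = 4)
(Y(l)*T)*(-9) = -5*4*(-9) = -20*(-9) = 180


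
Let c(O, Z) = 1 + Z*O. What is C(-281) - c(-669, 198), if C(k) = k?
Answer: 132180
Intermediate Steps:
c(O, Z) = 1 + O*Z
C(-281) - c(-669, 198) = -281 - (1 - 669*198) = -281 - (1 - 132462) = -281 - 1*(-132461) = -281 + 132461 = 132180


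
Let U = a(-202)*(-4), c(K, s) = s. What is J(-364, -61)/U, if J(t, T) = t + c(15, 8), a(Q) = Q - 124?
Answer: -89/326 ≈ -0.27301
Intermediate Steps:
a(Q) = -124 + Q
J(t, T) = 8 + t (J(t, T) = t + 8 = 8 + t)
U = 1304 (U = (-124 - 202)*(-4) = -326*(-4) = 1304)
J(-364, -61)/U = (8 - 364)/1304 = -356*1/1304 = -89/326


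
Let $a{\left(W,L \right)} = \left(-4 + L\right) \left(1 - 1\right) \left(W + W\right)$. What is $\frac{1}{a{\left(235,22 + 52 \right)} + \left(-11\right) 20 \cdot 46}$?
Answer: $- \frac{1}{10120} \approx -9.8814 \cdot 10^{-5}$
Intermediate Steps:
$a{\left(W,L \right)} = 0$ ($a{\left(W,L \right)} = \left(-4 + L\right) 0 \cdot 2 W = 0 \cdot 2 W = 0$)
$\frac{1}{a{\left(235,22 + 52 \right)} + \left(-11\right) 20 \cdot 46} = \frac{1}{0 + \left(-11\right) 20 \cdot 46} = \frac{1}{0 - 10120} = \frac{1}{-10120} = - \frac{1}{10120}$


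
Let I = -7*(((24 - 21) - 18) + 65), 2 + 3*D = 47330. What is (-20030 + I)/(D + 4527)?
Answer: -20380/20303 ≈ -1.0038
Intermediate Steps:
D = 15776 (D = -⅔ + (⅓)*47330 = -⅔ + 47330/3 = 15776)
I = -350 (I = -7*((3 - 18) + 65) = -7*(-15 + 65) = -7*50 = -350)
(-20030 + I)/(D + 4527) = (-20030 - 350)/(15776 + 4527) = -20380/20303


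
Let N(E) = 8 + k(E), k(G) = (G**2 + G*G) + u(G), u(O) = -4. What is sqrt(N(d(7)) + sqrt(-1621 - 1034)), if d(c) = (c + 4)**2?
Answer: sqrt(29286 + 3*I*sqrt(295)) ≈ 171.13 + 0.151*I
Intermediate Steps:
d(c) = (4 + c)**2
k(G) = -4 + 2*G**2 (k(G) = (G**2 + G*G) - 4 = (G**2 + G**2) - 4 = 2*G**2 - 4 = -4 + 2*G**2)
N(E) = 4 + 2*E**2 (N(E) = 8 + (-4 + 2*E**2) = 4 + 2*E**2)
sqrt(N(d(7)) + sqrt(-1621 - 1034)) = sqrt((4 + 2*((4 + 7)**2)**2) + sqrt(-1621 - 1034)) = sqrt((4 + 2*(11**2)**2) + sqrt(-2655)) = sqrt((4 + 2*121**2) + 3*I*sqrt(295)) = sqrt((4 + 2*14641) + 3*I*sqrt(295)) = sqrt((4 + 29282) + 3*I*sqrt(295)) = sqrt(29286 + 3*I*sqrt(295))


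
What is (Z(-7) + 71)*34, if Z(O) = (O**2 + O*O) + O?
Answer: 5508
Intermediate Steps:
Z(O) = O + 2*O**2 (Z(O) = (O**2 + O**2) + O = 2*O**2 + O = O + 2*O**2)
(Z(-7) + 71)*34 = (-7*(1 + 2*(-7)) + 71)*34 = (-7*(1 - 14) + 71)*34 = (-7*(-13) + 71)*34 = (91 + 71)*34 = 162*34 = 5508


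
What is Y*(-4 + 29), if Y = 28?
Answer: 700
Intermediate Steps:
Y*(-4 + 29) = 28*(-4 + 29) = 28*25 = 700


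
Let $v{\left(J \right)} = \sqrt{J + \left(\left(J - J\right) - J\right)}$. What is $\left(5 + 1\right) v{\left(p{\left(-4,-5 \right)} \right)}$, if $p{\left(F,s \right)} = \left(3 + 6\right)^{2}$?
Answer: $0$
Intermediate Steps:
$p{\left(F,s \right)} = 81$ ($p{\left(F,s \right)} = 9^{2} = 81$)
$v{\left(J \right)} = 0$ ($v{\left(J \right)} = \sqrt{J + \left(0 - J\right)} = \sqrt{J - J} = \sqrt{0} = 0$)
$\left(5 + 1\right) v{\left(p{\left(-4,-5 \right)} \right)} = \left(5 + 1\right) 0 = 6 \cdot 0 = 0$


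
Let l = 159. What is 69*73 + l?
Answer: 5196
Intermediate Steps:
69*73 + l = 69*73 + 159 = 5037 + 159 = 5196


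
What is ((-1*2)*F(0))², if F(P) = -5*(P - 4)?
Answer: 1600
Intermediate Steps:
F(P) = 20 - 5*P (F(P) = -5*(-4 + P) = 20 - 5*P)
((-1*2)*F(0))² = ((-1*2)*(20 - 5*0))² = (-2*(20 + 0))² = (-2*20)² = (-40)² = 1600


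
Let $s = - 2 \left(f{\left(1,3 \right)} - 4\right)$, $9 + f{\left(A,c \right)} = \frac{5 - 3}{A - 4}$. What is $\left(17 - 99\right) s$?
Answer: $- \frac{6724}{3} \approx -2241.3$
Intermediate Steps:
$f{\left(A,c \right)} = -9 + \frac{2}{-4 + A}$ ($f{\left(A,c \right)} = -9 + \frac{5 - 3}{A - 4} = -9 + \frac{2}{-4 + A}$)
$s = \frac{82}{3}$ ($s = - 2 \left(\frac{38 - 9}{-4 + 1} - 4\right) = - 2 \left(\frac{38 - 9}{-3} - 4\right) = - 2 \left(\left(- \frac{1}{3}\right) 29 - 4\right) = - 2 \left(- \frac{29}{3} - 4\right) = \left(-2\right) \left(- \frac{41}{3}\right) = \frac{82}{3} \approx 27.333$)
$\left(17 - 99\right) s = \left(17 - 99\right) \frac{82}{3} = \left(-82\right) \frac{82}{3} = - \frac{6724}{3}$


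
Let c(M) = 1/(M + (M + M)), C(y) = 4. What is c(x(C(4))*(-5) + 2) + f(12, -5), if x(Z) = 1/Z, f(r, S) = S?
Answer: -41/9 ≈ -4.5556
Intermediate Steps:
x(Z) = 1/Z
c(M) = 1/(3*M) (c(M) = 1/(M + 2*M) = 1/(3*M))
c(x(C(4))*(-5) + 2) + f(12, -5) = 1/(3*(-5/4 + 2)) - 5 = 1/(3*(¾)) - 5 = (⅓)*(4/3) - 5 = 4/9 - 5 = -41/9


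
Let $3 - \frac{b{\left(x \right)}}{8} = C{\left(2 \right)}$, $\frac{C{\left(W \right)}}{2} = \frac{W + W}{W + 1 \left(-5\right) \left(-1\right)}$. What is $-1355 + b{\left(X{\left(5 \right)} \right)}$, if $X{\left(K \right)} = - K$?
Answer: $- \frac{9381}{7} \approx -1340.1$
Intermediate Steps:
$C{\left(W \right)} = \frac{4 W}{5 + W}$ ($C{\left(W \right)} = 2 \frac{W + W}{W + 1 \left(-5\right) \left(-1\right)} = 2 \frac{2 W}{W - -5} = 2 \frac{2 W}{W + 5} = 2 \frac{2 W}{5 + W} = \frac{4 W}{5 + W}$)
$b{\left(x \right)} = \frac{104}{7}$ ($b{\left(x \right)} = 24 - 8 \cdot 4 \cdot 2 \frac{1}{5 + 2} = 24 - 8 \cdot 4 \cdot 2 \cdot \frac{1}{7} = 24 - \frac{64}{7} = \frac{104}{7}$)
$-1355 + b{\left(X{\left(5 \right)} \right)} = -1355 + \frac{104}{7} = - \frac{9381}{7}$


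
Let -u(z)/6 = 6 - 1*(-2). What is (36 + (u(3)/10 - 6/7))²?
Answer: 1127844/1225 ≈ 920.69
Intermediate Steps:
u(z) = -48 (u(z) = -6*(6 - 1*(-2)) = -6*(6 + 2) = -6*8 = -48)
(36 + (u(3)/10 - 6/7))² = (36 + (-48/10 - 6/7))² = (36 + (-48*⅒ - 6*⅐))² = (36 + (-24/5 - 6/7))² = (36 - 198/35)² = (1062/35)² = 1127844/1225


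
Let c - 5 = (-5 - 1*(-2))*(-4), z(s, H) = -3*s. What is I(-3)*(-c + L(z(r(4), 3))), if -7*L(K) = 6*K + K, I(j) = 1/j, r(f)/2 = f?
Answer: -7/3 ≈ -2.3333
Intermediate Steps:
r(f) = 2*f
L(K) = -K (L(K) = -(6*K + K)/7 = -K)
c = 17 (c = 5 + (-5 - 1*(-2))*(-4) = 5 + (-5 + 2)*(-4) = 5 - 3*(-4) = 5 + 12 = 17)
I(-3)*(-c + L(z(r(4), 3))) = (-1*17 - (-3)*2*4)/(-3) = -(-17 - (-3)*8)/3 = -(-17 - 1*(-24))/3 = -(-17 + 24)/3 = -⅓*7 = -7/3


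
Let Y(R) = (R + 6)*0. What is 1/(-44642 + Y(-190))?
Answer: -1/44642 ≈ -2.2400e-5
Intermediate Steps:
Y(R) = 0 (Y(R) = (6 + R)*0 = 0)
1/(-44642 + Y(-190)) = 1/(-44642 + 0) = 1/(-44642) = -1/44642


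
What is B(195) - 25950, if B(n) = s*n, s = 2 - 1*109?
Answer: -46815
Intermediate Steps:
s = -107 (s = 2 - 109 = -107)
B(n) = -107*n
B(195) - 25950 = -107*195 - 25950 = -20865 - 25950 = -46815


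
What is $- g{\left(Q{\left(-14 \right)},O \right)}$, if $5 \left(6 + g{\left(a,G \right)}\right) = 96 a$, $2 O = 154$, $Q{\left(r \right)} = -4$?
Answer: $\frac{414}{5} \approx 82.8$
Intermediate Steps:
$O = 77$ ($O = \frac{1}{2} \cdot 154 = 77$)
$g{\left(a,G \right)} = -6 + \frac{96 a}{5}$
$- g{\left(Q{\left(-14 \right)},O \right)} = - (-6 + \frac{96}{5} \left(-4\right)) = - (-6 - \frac{384}{5}) = \left(-1\right) \left(- \frac{414}{5}\right) = \frac{414}{5}$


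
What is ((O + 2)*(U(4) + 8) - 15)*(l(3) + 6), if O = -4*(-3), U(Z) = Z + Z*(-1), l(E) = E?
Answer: 873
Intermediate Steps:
U(Z) = 0 (U(Z) = Z - Z = 0)
O = 12
((O + 2)*(U(4) + 8) - 15)*(l(3) + 6) = ((12 + 2)*(0 + 8) - 15)*(3 + 6) = (14*8 - 15)*9 = (112 - 15)*9 = 97*9 = 873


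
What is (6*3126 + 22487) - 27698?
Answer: 13545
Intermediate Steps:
(6*3126 + 22487) - 27698 = (18756 + 22487) - 27698 = 41243 - 27698 = 13545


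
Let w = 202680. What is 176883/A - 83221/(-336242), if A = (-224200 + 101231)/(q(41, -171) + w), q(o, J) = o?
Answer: -1722417331702351/5906763214 ≈ -2.9160e+5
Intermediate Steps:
A = -122969/202721 (A = (-224200 + 101231)/(41 + 202680) = -122969/202721 ≈ -0.60659)
176883/A - 83221/(-336242) = 176883/(-122969/202721) - 83221/(-336242) = 176883*(-202721/122969) - 83221*(-1/336242) = -5122556949/17567 + 83221/336242 = -1722417331702351/5906763214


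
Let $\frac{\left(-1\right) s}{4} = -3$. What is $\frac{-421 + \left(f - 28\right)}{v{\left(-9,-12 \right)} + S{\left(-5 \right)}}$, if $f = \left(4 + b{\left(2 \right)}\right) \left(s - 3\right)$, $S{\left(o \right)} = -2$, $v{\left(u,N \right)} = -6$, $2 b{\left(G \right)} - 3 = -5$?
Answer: $\frac{211}{4} \approx 52.75$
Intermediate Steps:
$s = 12$ ($s = \left(-4\right) \left(-3\right) = 12$)
$b{\left(G \right)} = -1$ ($b{\left(G \right)} = \frac{3}{2} + \frac{1}{2} \left(-5\right) = \frac{3}{2} - \frac{5}{2} = -1$)
$f = 27$ ($f = \left(4 - 1\right) \left(12 - 3\right) = 3 \cdot 9 = 27$)
$\frac{-421 + \left(f - 28\right)}{v{\left(-9,-12 \right)} + S{\left(-5 \right)}} = \frac{-421 + \left(27 - 28\right)}{-6 - 2} = \frac{-421 + \left(27 - 28\right)}{-8} = \left(-421 - 1\right) \left(- \frac{1}{8}\right) = \left(-422\right) \left(- \frac{1}{8}\right) = \frac{211}{4}$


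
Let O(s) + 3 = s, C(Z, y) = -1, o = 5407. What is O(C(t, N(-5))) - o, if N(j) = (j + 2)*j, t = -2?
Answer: -5411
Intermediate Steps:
N(j) = j*(2 + j) (N(j) = (2 + j)*j = j*(2 + j))
O(s) = -3 + s
O(C(t, N(-5))) - o = (-3 - 1) - 1*5407 = -4 - 5407 = -5411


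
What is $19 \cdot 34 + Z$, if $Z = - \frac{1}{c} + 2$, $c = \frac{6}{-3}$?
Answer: $\frac{1297}{2} \approx 648.5$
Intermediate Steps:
$c = -2$ ($c = 6 \left(- \frac{1}{3}\right) = -2$)
$Z = \frac{5}{2}$ ($Z = - \frac{1}{-2} + 2 = \left(-1\right) \left(- \frac{1}{2}\right) + 2 = \frac{1}{2} + 2 = \frac{5}{2} \approx 2.5$)
$19 \cdot 34 + Z = 19 \cdot 34 + \frac{5}{2} = 646 + \frac{5}{2} = \frac{1297}{2}$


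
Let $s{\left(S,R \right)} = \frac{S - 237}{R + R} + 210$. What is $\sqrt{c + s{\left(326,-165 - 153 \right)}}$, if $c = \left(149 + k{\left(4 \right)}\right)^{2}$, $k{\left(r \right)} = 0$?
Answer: $\frac{\sqrt{2266275813}}{318} \approx 149.7$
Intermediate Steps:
$s{\left(S,R \right)} = 210 + \frac{-237 + S}{2 R}$ ($s{\left(S,R \right)} = \frac{-237 + S}{2 R} + 210 = 210 + \frac{-237 + S}{2 R}$)
$c = 22201$ ($c = \left(149 + 0\right)^{2} = 149^{2} = 22201$)
$\sqrt{c + s{\left(326,-165 - 153 \right)}} = \sqrt{22201 + \frac{-237 + 326 + 420 \left(-165 - 153\right)}{2 \left(-165 - 153\right)}} = \sqrt{22201 + \frac{-237 + 326 + 420 \left(-318\right)}{2 \left(-318\right)}} = \sqrt{22201 + \frac{1}{2} \left(- \frac{1}{318}\right) \left(-237 + 326 - 133560\right)} = \sqrt{22201 + \frac{1}{2} \left(- \frac{1}{318}\right) \left(-133471\right)} = \sqrt{22201 + \frac{133471}{636}} = \sqrt{\frac{14253307}{636}} = \frac{\sqrt{2266275813}}{318}$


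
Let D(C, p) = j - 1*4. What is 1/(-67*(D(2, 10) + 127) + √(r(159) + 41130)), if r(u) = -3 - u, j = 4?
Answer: -8509/72362113 - 6*√1138/72362113 ≈ -0.00012039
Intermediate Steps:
D(C, p) = 0 (D(C, p) = 4 - 1*4 = 4 - 4 = 0)
1/(-67*(D(2, 10) + 127) + √(r(159) + 41130)) = 1/(-67*(0 + 127) + √((-3 - 1*159) + 41130)) = 1/(-67*127 + √((-3 - 159) + 41130)) = 1/(-8509 + √(-162 + 41130)) = 1/(-8509 + √40968) = 1/(-8509 + 6*√1138)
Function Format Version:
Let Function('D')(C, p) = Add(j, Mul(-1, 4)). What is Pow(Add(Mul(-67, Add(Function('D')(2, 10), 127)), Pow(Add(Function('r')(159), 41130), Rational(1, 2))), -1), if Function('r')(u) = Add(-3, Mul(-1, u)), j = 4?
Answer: Add(Rational(-8509, 72362113), Mul(Rational(-6, 72362113), Pow(1138, Rational(1, 2)))) ≈ -0.00012039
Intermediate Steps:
Function('D')(C, p) = 0 (Function('D')(C, p) = Add(4, Mul(-1, 4)) = Add(4, -4) = 0)
Pow(Add(Mul(-67, Add(Function('D')(2, 10), 127)), Pow(Add(Function('r')(159), 41130), Rational(1, 2))), -1) = Pow(Add(Mul(-67, Add(0, 127)), Pow(Add(Add(-3, Mul(-1, 159)), 41130), Rational(1, 2))), -1) = Pow(Add(Mul(-67, 127), Pow(Add(Add(-3, -159), 41130), Rational(1, 2))), -1) = Pow(Add(-8509, Pow(Add(-162, 41130), Rational(1, 2))), -1) = Pow(Add(-8509, Pow(40968, Rational(1, 2))), -1) = Pow(Add(-8509, Mul(6, Pow(1138, Rational(1, 2)))), -1)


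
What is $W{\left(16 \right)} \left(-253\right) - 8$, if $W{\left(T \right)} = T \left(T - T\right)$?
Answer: $-8$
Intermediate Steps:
$W{\left(T \right)} = 0$ ($W{\left(T \right)} = T 0 = 0$)
$W{\left(16 \right)} \left(-253\right) - 8 = 0 \left(-253\right) - 8 = 0 - 8 = -8$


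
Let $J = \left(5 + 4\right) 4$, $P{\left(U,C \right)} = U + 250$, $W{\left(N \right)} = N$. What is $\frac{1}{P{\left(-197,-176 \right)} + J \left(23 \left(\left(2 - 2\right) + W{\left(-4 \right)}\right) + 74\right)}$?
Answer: $- \frac{1}{595} \approx -0.0016807$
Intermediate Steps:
$P{\left(U,C \right)} = 250 + U$
$J = 36$ ($J = 9 \cdot 4 = 36$)
$\frac{1}{P{\left(-197,-176 \right)} + J \left(23 \left(\left(2 - 2\right) + W{\left(-4 \right)}\right) + 74\right)} = \frac{1}{\left(250 - 197\right) + 36 \left(23 \left(\left(2 - 2\right) - 4\right) + 74\right)} = \frac{1}{53 + 36 \left(23 \left(0 - 4\right) + 74\right)} = \frac{1}{53 + 36 \left(23 \left(-4\right) + 74\right)} = \frac{1}{53 + 36 \left(-92 + 74\right)} = \frac{1}{53 + 36 \left(-18\right)} = \frac{1}{53 - 648} = \frac{1}{-595} = - \frac{1}{595}$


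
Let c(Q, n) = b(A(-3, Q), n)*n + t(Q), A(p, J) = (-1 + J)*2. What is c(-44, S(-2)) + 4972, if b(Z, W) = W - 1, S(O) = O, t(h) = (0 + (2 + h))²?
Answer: 6742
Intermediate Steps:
t(h) = (2 + h)²
A(p, J) = -2 + 2*J
b(Z, W) = -1 + W
c(Q, n) = (2 + Q)² + n*(-1 + n) (c(Q, n) = (-1 + n)*n + (2 + Q)² = n*(-1 + n) + (2 + Q)² = (2 + Q)² + n*(-1 + n))
c(-44, S(-2)) + 4972 = ((2 - 44)² - 2*(-1 - 2)) + 4972 = ((-42)² - 2*(-3)) + 4972 = (1764 + 6) + 4972 = 1770 + 4972 = 6742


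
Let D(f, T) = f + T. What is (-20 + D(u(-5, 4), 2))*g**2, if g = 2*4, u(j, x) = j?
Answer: -1472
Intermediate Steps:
g = 8
D(f, T) = T + f
(-20 + D(u(-5, 4), 2))*g**2 = (-20 + (2 - 5))*8**2 = (-20 - 3)*64 = -23*64 = -1472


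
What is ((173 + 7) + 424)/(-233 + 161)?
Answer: -151/18 ≈ -8.3889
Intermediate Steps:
((173 + 7) + 424)/(-233 + 161) = (180 + 424)/(-72) = 604*(-1/72) = -151/18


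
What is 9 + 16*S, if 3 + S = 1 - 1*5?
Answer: -103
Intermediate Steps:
S = -7 (S = -3 + (1 - 1*5) = -3 + (1 - 5) = -3 - 4 = -7)
9 + 16*S = 9 + 16*(-7) = 9 - 112 = -103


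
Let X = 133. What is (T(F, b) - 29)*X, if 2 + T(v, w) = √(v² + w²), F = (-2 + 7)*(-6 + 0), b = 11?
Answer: -4123 + 133*√1021 ≈ 126.76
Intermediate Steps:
F = -30 (F = 5*(-6) = -30)
T(v, w) = -2 + √(v² + w²)
(T(F, b) - 29)*X = ((-2 + √((-30)² + 11²)) - 29)*133 = ((-2 + √(900 + 121)) - 29)*133 = ((-2 + √1021) - 29)*133 = (-31 + √1021)*133 = -4123 + 133*√1021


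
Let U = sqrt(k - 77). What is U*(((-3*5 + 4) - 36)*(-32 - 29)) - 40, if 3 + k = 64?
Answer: -40 + 11468*I ≈ -40.0 + 11468.0*I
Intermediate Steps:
k = 61 (k = -3 + 64 = 61)
U = 4*I (U = sqrt(61 - 77) = sqrt(-16) = 4*I ≈ 4.0*I)
U*(((-3*5 + 4) - 36)*(-32 - 29)) - 40 = (4*I)*(((-3*5 + 4) - 36)*(-32 - 29)) - 40 = (4*I)*(((-15 + 4) - 36)*(-61)) - 40 = (4*I)*((-11 - 36)*(-61)) - 40 = (4*I)*(-47*(-61)) - 40 = (4*I)*2867 - 40 = 11468*I - 40 = -40 + 11468*I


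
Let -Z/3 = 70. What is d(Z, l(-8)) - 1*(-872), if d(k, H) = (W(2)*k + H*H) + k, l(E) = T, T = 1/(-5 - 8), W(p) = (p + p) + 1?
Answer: -65571/169 ≈ -387.99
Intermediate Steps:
W(p) = 1 + 2*p (W(p) = 2*p + 1 = 1 + 2*p)
Z = -210 (Z = -3*70 = -210)
T = -1/13 (T = 1/(-13) = -1/13 ≈ -0.076923)
l(E) = -1/13
d(k, H) = H² + 6*k (d(k, H) = ((1 + 2*2)*k + H*H) + k = ((1 + 4)*k + H²) + k = (5*k + H²) + k = (H² + 5*k) + k = H² + 6*k)
d(Z, l(-8)) - 1*(-872) = ((-1/13)² + 6*(-210)) - 1*(-872) = (1/169 - 1260) + 872 = -212939/169 + 872 = -65571/169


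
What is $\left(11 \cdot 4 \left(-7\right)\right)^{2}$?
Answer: $94864$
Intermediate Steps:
$\left(11 \cdot 4 \left(-7\right)\right)^{2} = \left(44 \left(-7\right)\right)^{2} = \left(-308\right)^{2} = 94864$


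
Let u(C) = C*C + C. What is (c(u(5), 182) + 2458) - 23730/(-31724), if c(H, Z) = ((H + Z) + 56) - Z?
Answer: 5766399/2266 ≈ 2544.7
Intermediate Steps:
u(C) = C + C**2 (u(C) = C**2 + C = C + C**2)
c(H, Z) = 56 + H (c(H, Z) = (56 + H + Z) - Z = 56 + H)
(c(u(5), 182) + 2458) - 23730/(-31724) = ((56 + 5*(1 + 5)) + 2458) - 23730/(-31724) = ((56 + 5*6) + 2458) - 23730*(-1/31724) = ((56 + 30) + 2458) + 1695/2266 = (86 + 2458) + 1695/2266 = 2544 + 1695/2266 = 5766399/2266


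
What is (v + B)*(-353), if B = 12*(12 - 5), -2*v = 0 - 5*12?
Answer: -40242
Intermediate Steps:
v = 30 (v = -(0 - 5*12)/2 = -(0 - 60)/2 = -½*(-60) = 30)
B = 84 (B = 12*7 = 84)
(v + B)*(-353) = (30 + 84)*(-353) = 114*(-353) = -40242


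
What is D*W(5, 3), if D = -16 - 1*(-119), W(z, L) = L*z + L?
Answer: 1854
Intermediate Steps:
W(z, L) = L + L*z
D = 103 (D = -16 + 119 = 103)
D*W(5, 3) = 103*(3*(1 + 5)) = 103*(3*6) = 103*18 = 1854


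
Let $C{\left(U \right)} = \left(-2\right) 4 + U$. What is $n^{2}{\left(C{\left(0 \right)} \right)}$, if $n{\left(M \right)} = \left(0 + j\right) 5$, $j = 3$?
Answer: $225$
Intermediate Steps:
$C{\left(U \right)} = -8 + U$
$n{\left(M \right)} = 15$ ($n{\left(M \right)} = \left(0 + 3\right) 5 = 3 \cdot 5 = 15$)
$n^{2}{\left(C{\left(0 \right)} \right)} = 15^{2} = 225$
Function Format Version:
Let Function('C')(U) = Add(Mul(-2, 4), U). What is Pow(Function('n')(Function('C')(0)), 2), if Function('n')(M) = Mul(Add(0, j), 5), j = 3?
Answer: 225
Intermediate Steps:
Function('C')(U) = Add(-8, U)
Function('n')(M) = 15 (Function('n')(M) = Mul(Add(0, 3), 5) = Mul(3, 5) = 15)
Pow(Function('n')(Function('C')(0)), 2) = Pow(15, 2) = 225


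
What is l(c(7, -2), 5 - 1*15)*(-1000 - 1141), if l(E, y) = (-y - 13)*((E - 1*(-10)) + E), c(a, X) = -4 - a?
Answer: -77076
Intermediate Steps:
l(E, y) = (-13 - y)*(10 + 2*E) (l(E, y) = (-13 - y)*((E + 10) + E) = (-13 - y)*((10 + E) + E) = (-13 - y)*(10 + 2*E))
l(c(7, -2), 5 - 1*15)*(-1000 - 1141) = (-130 - 26*(-4 - 1*7) - 10*(5 - 1*15) - 2*(-4 - 1*7)*(5 - 1*15))*(-1000 - 1141) = (-130 - 26*(-4 - 7) - 10*(5 - 15) - 2*(-4 - 7)*(5 - 15))*(-2141) = (-130 - 26*(-11) - 10*(-10) - 2*(-11)*(-10))*(-2141) = (-130 + 286 + 100 - 220)*(-2141) = 36*(-2141) = -77076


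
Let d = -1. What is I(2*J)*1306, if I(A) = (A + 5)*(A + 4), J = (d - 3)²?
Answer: 1739592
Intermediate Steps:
J = 16 (J = (-1 - 3)² = (-4)² = 16)
I(A) = (4 + A)*(5 + A) (I(A) = (5 + A)*(4 + A) = (4 + A)*(5 + A))
I(2*J)*1306 = (20 + (2*16)² + 9*(2*16))*1306 = (20 + 32² + 9*32)*1306 = (20 + 1024 + 288)*1306 = 1332*1306 = 1739592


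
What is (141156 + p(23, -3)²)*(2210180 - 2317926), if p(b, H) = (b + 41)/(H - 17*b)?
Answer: -590245973070088/38809 ≈ -1.5209e+10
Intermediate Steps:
p(b, H) = (41 + b)/(H - 17*b)
(141156 + p(23, -3)²)*(2210180 - 2317926) = (141156 + ((41 + 23)/(-3 - 17*23))²)*(2210180 - 2317926) = (141156 + (64/(-3 - 391))²)*(-107746) = (141156 + (64/(-394))²)*(-107746) = (141156 + (-1/394*64)²)*(-107746) = (141156 + (-32/197)²)*(-107746) = (141156 + 1024/38809)*(-107746) = (5478124228/38809)*(-107746) = -590245973070088/38809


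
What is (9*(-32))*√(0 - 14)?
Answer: -288*I*√14 ≈ -1077.6*I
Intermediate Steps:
(9*(-32))*√(0 - 14) = -288*I*√14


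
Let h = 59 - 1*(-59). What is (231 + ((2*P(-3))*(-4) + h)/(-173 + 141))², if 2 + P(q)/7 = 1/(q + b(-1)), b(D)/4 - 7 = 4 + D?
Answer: 17562875625/350464 ≈ 50113.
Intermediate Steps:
b(D) = 44 + 4*D (b(D) = 28 + 4*(4 + D) = 28 + (16 + 4*D) = 44 + 4*D)
P(q) = -14 + 7/(40 + q) (P(q) = -14 + 7/(q + (44 + 4*(-1))) = -14 + 7/(q + (44 - 4)) = -14 + 7/(q + 40) = -14 + 7/(40 + q))
h = 118 (h = 59 + 59 = 118)
(231 + ((2*P(-3))*(-4) + h)/(-173 + 141))² = (231 + ((2*(7*(-79 - 2*(-3))/(40 - 3)))*(-4) + 118)/(-173 + 141))² = (231 + ((2*(7*(-79 + 6)/37))*(-4) + 118)/(-32))² = (231 + ((2*(7*(1/37)*(-73)))*(-4) + 118)*(-1/32))² = (231 + ((2*(-511/37))*(-4) + 118)*(-1/32))² = (231 + (-1022/37*(-4) + 118)*(-1/32))² = (231 + (4088/37 + 118)*(-1/32))² = (231 + (8454/37)*(-1/32))² = (231 - 4227/592)² = (132525/592)² = 17562875625/350464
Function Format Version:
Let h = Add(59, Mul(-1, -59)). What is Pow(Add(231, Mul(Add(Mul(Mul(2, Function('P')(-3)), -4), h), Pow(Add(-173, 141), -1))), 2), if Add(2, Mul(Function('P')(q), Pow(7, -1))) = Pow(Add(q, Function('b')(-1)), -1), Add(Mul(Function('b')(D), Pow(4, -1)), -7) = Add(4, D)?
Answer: Rational(17562875625, 350464) ≈ 50113.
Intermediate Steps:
Function('b')(D) = Add(44, Mul(4, D)) (Function('b')(D) = Add(28, Mul(4, Add(4, D))) = Add(28, Add(16, Mul(4, D))) = Add(44, Mul(4, D)))
Function('P')(q) = Add(-14, Mul(7, Pow(Add(40, q), -1))) (Function('P')(q) = Add(-14, Mul(7, Pow(Add(q, Add(44, Mul(4, -1))), -1))) = Add(-14, Mul(7, Pow(Add(q, Add(44, -4)), -1))) = Add(-14, Mul(7, Pow(Add(q, 40), -1))) = Add(-14, Mul(7, Pow(Add(40, q), -1))))
h = 118 (h = Add(59, 59) = 118)
Pow(Add(231, Mul(Add(Mul(Mul(2, Function('P')(-3)), -4), h), Pow(Add(-173, 141), -1))), 2) = Pow(Add(231, Mul(Add(Mul(Mul(2, Mul(7, Pow(Add(40, -3), -1), Add(-79, Mul(-2, -3)))), -4), 118), Pow(Add(-173, 141), -1))), 2) = Pow(Add(231, Mul(Add(Mul(Mul(2, Mul(7, Pow(37, -1), Add(-79, 6))), -4), 118), Pow(-32, -1))), 2) = Pow(Add(231, Mul(Add(Mul(Mul(2, Mul(7, Rational(1, 37), -73)), -4), 118), Rational(-1, 32))), 2) = Pow(Add(231, Mul(Add(Mul(Mul(2, Rational(-511, 37)), -4), 118), Rational(-1, 32))), 2) = Pow(Add(231, Mul(Add(Mul(Rational(-1022, 37), -4), 118), Rational(-1, 32))), 2) = Pow(Add(231, Mul(Add(Rational(4088, 37), 118), Rational(-1, 32))), 2) = Pow(Add(231, Mul(Rational(8454, 37), Rational(-1, 32))), 2) = Pow(Add(231, Rational(-4227, 592)), 2) = Pow(Rational(132525, 592), 2) = Rational(17562875625, 350464)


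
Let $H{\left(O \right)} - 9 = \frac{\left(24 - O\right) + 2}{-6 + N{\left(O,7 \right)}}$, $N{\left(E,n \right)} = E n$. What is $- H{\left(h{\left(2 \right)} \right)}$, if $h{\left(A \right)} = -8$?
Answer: $- \frac{262}{31} \approx -8.4516$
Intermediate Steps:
$H{\left(O \right)} = 9 + \frac{26 - O}{-6 + 7 O}$ ($H{\left(O \right)} = 9 + \frac{\left(24 - O\right) + 2}{-6 + O 7} = 9 + \frac{26 - O}{-6 + 7 O}$)
$- H{\left(h{\left(2 \right)} \right)} = - \frac{2 \left(-14 + 31 \left(-8\right)\right)}{-6 + 7 \left(-8\right)} = - \frac{2 \left(-14 - 248\right)}{-6 - 56} = - \frac{2 \left(-262\right)}{-62} = - \frac{2 \left(-1\right) \left(-262\right)}{62} = \left(-1\right) \frac{262}{31} = - \frac{262}{31}$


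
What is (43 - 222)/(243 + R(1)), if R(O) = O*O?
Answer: -179/244 ≈ -0.73361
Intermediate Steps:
R(O) = O**2
(43 - 222)/(243 + R(1)) = (43 - 222)/(243 + 1**2) = -179/(243 + 1) = -179/244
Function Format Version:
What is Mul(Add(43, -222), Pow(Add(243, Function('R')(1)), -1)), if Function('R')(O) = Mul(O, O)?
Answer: Rational(-179, 244) ≈ -0.73361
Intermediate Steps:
Function('R')(O) = Pow(O, 2)
Mul(Add(43, -222), Pow(Add(243, Function('R')(1)), -1)) = Mul(Add(43, -222), Pow(Add(243, Pow(1, 2)), -1)) = Mul(-179, Pow(Add(243, 1), -1)) = Mul(-179, Pow(244, -1)) = Mul(-179, Rational(1, 244)) = Rational(-179, 244)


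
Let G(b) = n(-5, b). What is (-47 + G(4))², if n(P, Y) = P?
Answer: 2704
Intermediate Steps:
G(b) = -5
(-47 + G(4))² = (-47 - 5)² = (-52)² = 2704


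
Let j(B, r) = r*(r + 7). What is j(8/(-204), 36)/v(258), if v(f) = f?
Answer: 6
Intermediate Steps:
j(B, r) = r*(7 + r)
j(8/(-204), 36)/v(258) = (36*(7 + 36))/258 = (36*43)*(1/258) = 1548*(1/258) = 6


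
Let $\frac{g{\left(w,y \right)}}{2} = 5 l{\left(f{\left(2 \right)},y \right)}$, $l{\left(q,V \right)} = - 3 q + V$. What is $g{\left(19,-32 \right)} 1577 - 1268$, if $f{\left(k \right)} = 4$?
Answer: $-695148$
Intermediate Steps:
$l{\left(q,V \right)} = V - 3 q$
$g{\left(w,y \right)} = -120 + 10 y$ ($g{\left(w,y \right)} = 2 \cdot 5 \left(y - 12\right) = 2 \cdot 5 \left(-12 + y\right) = 2 \left(-60 + 5 y\right) = -120 + 10 y$)
$g{\left(19,-32 \right)} 1577 - 1268 = \left(-120 + 10 \left(-32\right)\right) 1577 - 1268 = \left(-120 - 320\right) 1577 - 1268 = \left(-440\right) 1577 - 1268 = -693880 - 1268 = -695148$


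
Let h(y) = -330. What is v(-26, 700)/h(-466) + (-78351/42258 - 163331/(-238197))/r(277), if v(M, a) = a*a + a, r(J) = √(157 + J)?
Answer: -49070/33 - 560044369*√434/208025062404 ≈ -1487.0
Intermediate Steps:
v(M, a) = a + a² (v(M, a) = a² + a = a + a²)
v(-26, 700)/h(-466) + (-78351/42258 - 163331/(-238197))/r(277) = (700*(1 + 700))/(-330) + (-78351/42258 - 163331/(-238197))/(√(157 + 277)) = (700*701)*(-1/330) + (-78351*1/42258 - 163331*(-1/238197))/(√434) = 490700*(-1/330) + (-26117/14086 + 163331/238197)*(√434/434) = -49070/33 - 560044369*√434/208025062404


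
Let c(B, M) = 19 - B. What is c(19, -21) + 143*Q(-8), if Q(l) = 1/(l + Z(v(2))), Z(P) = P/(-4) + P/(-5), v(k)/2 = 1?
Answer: -1430/89 ≈ -16.067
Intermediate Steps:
v(k) = 2 (v(k) = 2*1 = 2)
Z(P) = -9*P/20 (Z(P) = P*(-¼) + P*(-⅕) = -P/4 - P/5 = -9*P/20)
Q(l) = 1/(-9/10 + l) (Q(l) = 1/(l - 9/20*2) = 1/(l - 9/10) = 1/(-9/10 + l))
c(19, -21) + 143*Q(-8) = (19 - 1*19) + 143*(10/(-9 + 10*(-8))) = (19 - 19) + 143*(10/(-9 - 80)) = 0 + 143*(10/(-89)) = 0 + 143*(10*(-1/89)) = 0 + 143*(-10/89) = 0 - 1430/89 = -1430/89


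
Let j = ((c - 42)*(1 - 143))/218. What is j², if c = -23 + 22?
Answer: 9320809/11881 ≈ 784.51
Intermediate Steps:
c = -1
j = 3053/109 (j = ((-1 - 42)*(1 - 143))/218 = -43*(-142)*(1/218) = 6106*(1/218) = 3053/109 ≈ 28.009)
j² = (3053/109)² = 9320809/11881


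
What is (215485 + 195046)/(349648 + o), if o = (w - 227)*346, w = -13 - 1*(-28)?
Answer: 410531/276296 ≈ 1.4858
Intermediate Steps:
w = 15 (w = -13 + 28 = 15)
o = -73352 (o = (15 - 227)*346 = -212*346 = -73352)
(215485 + 195046)/(349648 + o) = (215485 + 195046)/(349648 - 73352) = 410531/276296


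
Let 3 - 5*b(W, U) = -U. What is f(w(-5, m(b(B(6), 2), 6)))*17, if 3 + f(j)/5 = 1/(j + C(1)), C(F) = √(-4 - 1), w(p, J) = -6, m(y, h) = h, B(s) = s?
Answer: -10965/41 - 85*I*√5/41 ≈ -267.44 - 4.6357*I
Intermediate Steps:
b(W, U) = ⅗ + U/5 (b(W, U) = ⅗ - (-1)*U/5 = ⅗ + U/5)
C(F) = I*√5 (C(F) = √(-5) = I*√5)
f(j) = -15 + 5/(j + I*√5)
f(w(-5, m(b(B(6), 2), 6)))*17 = (5*(1 - 3*(-6) - 3*I*√5)/(-6 + I*√5))*17 = (5*(1 + 18 - 3*I*√5)/(-6 + I*√5))*17 = (5*(19 - 3*I*√5)/(-6 + I*√5))*17 = 85*(19 - 3*I*√5)/(-6 + I*√5)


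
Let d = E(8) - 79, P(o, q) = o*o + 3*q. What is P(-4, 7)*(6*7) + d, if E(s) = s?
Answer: 1483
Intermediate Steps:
P(o, q) = o**2 + 3*q
d = -71 (d = 8 - 79 = -71)
P(-4, 7)*(6*7) + d = ((-4)**2 + 3*7)*(6*7) - 71 = (16 + 21)*42 - 71 = 37*42 - 71 = 1554 - 71 = 1483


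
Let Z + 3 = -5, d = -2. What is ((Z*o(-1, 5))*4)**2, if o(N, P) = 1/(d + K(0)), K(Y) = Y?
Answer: 256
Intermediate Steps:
Z = -8 (Z = -3 - 5 = -8)
o(N, P) = -1/2 (o(N, P) = 1/(-2 + 0) = 1/(-2) = -1/2)
((Z*o(-1, 5))*4)**2 = (-8*(-1/2)*4)**2 = (4*4)**2 = 16**2 = 256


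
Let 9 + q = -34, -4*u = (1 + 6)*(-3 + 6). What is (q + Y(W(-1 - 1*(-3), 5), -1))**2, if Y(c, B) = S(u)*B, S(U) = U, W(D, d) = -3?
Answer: 22801/16 ≈ 1425.1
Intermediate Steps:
u = -21/4 (u = -(1 + 6)*(-3 + 6)/4 = -7*3/4 = -1/4*21 = -21/4 ≈ -5.2500)
Y(c, B) = -21*B/4
q = -43 (q = -9 - 34 = -43)
(q + Y(W(-1 - 1*(-3), 5), -1))**2 = (-43 - 21/4*(-1))**2 = (-43 + 21/4)**2 = (-151/4)**2 = 22801/16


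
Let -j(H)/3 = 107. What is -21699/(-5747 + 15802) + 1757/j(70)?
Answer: -24632014/3227655 ≈ -7.6316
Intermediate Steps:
j(H) = -321 (j(H) = -3*107 = -321)
-21699/(-5747 + 15802) + 1757/j(70) = -21699/(-5747 + 15802) + 1757/(-321) = -21699/10055 + 1757*(-1/321) = -21699*1/10055 - 1757/321 = -21699/10055 - 1757/321 = -24632014/3227655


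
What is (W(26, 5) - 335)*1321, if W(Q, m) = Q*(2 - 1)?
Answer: -408189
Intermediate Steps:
W(Q, m) = Q (W(Q, m) = Q*1 = Q)
(W(26, 5) - 335)*1321 = (26 - 335)*1321 = -309*1321 = -408189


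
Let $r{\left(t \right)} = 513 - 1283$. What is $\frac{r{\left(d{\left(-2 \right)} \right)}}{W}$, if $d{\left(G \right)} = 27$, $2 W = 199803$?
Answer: $- \frac{1540}{199803} \approx -0.0077076$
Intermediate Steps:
$W = \frac{199803}{2}$ ($W = \frac{1}{2} \cdot 199803 = \frac{199803}{2} \approx 99902.0$)
$r{\left(t \right)} = -770$
$\frac{r{\left(d{\left(-2 \right)} \right)}}{W} = - \frac{770}{\frac{199803}{2}} = \left(-770\right) \frac{2}{199803} = - \frac{1540}{199803}$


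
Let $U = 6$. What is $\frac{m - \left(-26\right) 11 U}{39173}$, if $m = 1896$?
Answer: $\frac{84}{911} \approx 0.092206$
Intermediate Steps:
$\frac{m - \left(-26\right) 11 U}{39173} = \frac{1896 - \left(-26\right) 11 \cdot 6}{39173} = \left(1896 - \left(-286\right) 6\right) \frac{1}{39173} = \left(1896 - -1716\right) \frac{1}{39173} = \left(1896 + 1716\right) \frac{1}{39173} = 3612 \cdot \frac{1}{39173} = \frac{84}{911}$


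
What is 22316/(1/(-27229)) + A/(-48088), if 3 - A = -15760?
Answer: -29220306015795/48088 ≈ -6.0764e+8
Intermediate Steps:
A = 15763 (A = 3 - 1*(-15760) = 3 + 15760 = 15763)
22316/(1/(-27229)) + A/(-48088) = 22316/(1/(-27229)) + 15763/(-48088) = 22316/(-1/27229) + 15763*(-1/48088) = 22316*(-27229) - 15763/48088 = -607642364 - 15763/48088 = -29220306015795/48088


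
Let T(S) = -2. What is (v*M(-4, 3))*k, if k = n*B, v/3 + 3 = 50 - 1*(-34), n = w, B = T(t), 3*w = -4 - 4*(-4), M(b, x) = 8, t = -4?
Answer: -15552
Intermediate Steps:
w = 4 (w = (-4 - 4*(-4))/3 = (-4 + 16)/3 = (⅓)*12 = 4)
B = -2
n = 4
v = 243 (v = -9 + 3*(50 - 1*(-34)) = -9 + 3*(50 + 34) = -9 + 3*84 = -9 + 252 = 243)
k = -8 (k = 4*(-2) = -8)
(v*M(-4, 3))*k = (243*8)*(-8) = 1944*(-8) = -15552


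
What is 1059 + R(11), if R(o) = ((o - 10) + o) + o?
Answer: 1082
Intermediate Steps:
R(o) = -10 + 3*o (R(o) = ((-10 + o) + o) + o = (-10 + 2*o) + o = -10 + 3*o)
1059 + R(11) = 1059 + (-10 + 3*11) = 1059 + (-10 + 33) = 1059 + 23 = 1082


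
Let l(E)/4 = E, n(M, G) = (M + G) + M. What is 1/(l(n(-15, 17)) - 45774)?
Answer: -1/45826 ≈ -2.1822e-5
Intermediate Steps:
n(M, G) = G + 2*M (n(M, G) = (G + M) + M = G + 2*M)
l(E) = 4*E
1/(l(n(-15, 17)) - 45774) = 1/(4*(17 + 2*(-15)) - 45774) = 1/(4*(17 - 30) - 45774) = 1/(4*(-13) - 45774) = 1/(-52 - 45774) = 1/(-45826) = -1/45826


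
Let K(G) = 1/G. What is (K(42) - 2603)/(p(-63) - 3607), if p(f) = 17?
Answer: 21865/30156 ≈ 0.72506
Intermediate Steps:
(K(42) - 2603)/(p(-63) - 3607) = (1/42 - 2603)/(17 - 3607) = (1/42 - 2603)/(-3590) = -109325/42*(-1/3590) = 21865/30156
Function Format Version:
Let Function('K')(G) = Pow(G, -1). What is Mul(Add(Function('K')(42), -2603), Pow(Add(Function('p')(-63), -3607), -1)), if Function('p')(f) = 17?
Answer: Rational(21865, 30156) ≈ 0.72506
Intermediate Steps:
Mul(Add(Function('K')(42), -2603), Pow(Add(Function('p')(-63), -3607), -1)) = Mul(Add(Pow(42, -1), -2603), Pow(Add(17, -3607), -1)) = Mul(Add(Rational(1, 42), -2603), Pow(-3590, -1)) = Mul(Rational(-109325, 42), Rational(-1, 3590)) = Rational(21865, 30156)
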